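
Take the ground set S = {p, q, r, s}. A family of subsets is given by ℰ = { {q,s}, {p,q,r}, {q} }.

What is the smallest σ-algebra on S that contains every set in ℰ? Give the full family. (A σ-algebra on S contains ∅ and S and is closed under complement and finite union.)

σ(ℰ) = { ∅, {q}, {s}, {p,r}, {q,s}, {p,q,r}, {p,r,s}, S }

Trace:
Take S₀ = ℰ ∪ {∅, S} = { ∅, {q}, {q,s}, {p,q,r}, S }.
Pass 1 (3 new):
  {s}  = complement {p,q,r}
  {p,r}  = complement {q,s}
  {p,r,s}  = complement {q}
  |family| = 8
Pass 2 adds nothing — fixpoint reached.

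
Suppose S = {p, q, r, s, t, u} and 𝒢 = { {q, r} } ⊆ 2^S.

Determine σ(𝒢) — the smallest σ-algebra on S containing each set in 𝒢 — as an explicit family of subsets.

Take S₀ = 𝒢 ∪ {∅, S} = { {}, {q, r}, S }.
Step 1: +1 →
  {p, s, t, u}  = {q, r}ᶜ
  [4 total]
Step 2: already closed under ᶜ and ∪.

σ(𝒢) = { {}, {q, r}, {p, s, t, u}, S }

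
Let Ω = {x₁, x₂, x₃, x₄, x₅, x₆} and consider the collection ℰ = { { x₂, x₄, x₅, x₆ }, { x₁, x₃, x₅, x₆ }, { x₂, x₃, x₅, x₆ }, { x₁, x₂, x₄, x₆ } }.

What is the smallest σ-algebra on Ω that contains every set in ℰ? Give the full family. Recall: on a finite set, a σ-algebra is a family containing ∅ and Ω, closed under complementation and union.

Answer: σ(ℰ) = { ∅, { x₁ }, { x₂ }, { x₃ }, { x₄ }, { x₅ }, { x₆ }, { x₁, x₂ }, { x₁, x₃ }, { x₁, x₄ }, { x₁, x₅ }, { x₁, x₆ }, { x₂, x₃ }, { x₂, x₄ }, { x₂, x₅ }, { x₂, x₆ }, { x₃, x₄ }, { x₃, x₅ }, { x₃, x₆ }, { x₄, x₅ }, { x₄, x₆ }, { x₅, x₆ }, { x₁, x₂, x₃ }, { x₁, x₂, x₄ }, { x₁, x₂, x₅ }, { x₁, x₂, x₆ }, { x₁, x₃, x₄ }, { x₁, x₃, x₅ }, { x₁, x₃, x₆ }, { x₁, x₄, x₅ }, { x₁, x₄, x₆ }, { x₁, x₅, x₆ }, { x₂, x₃, x₄ }, { x₂, x₃, x₅ }, { x₂, x₃, x₆ }, { x₂, x₄, x₅ }, { x₂, x₄, x₆ }, { x₂, x₅, x₆ }, { x₃, x₄, x₅ }, { x₃, x₄, x₆ }, { x₃, x₅, x₆ }, { x₄, x₅, x₆ }, { x₁, x₂, x₃, x₄ }, { x₁, x₂, x₃, x₅ }, { x₁, x₂, x₃, x₆ }, { x₁, x₂, x₄, x₅ }, { x₁, x₂, x₄, x₆ }, { x₁, x₂, x₅, x₆ }, { x₁, x₃, x₄, x₅ }, { x₁, x₃, x₄, x₆ }, { x₁, x₃, x₅, x₆ }, { x₁, x₄, x₅, x₆ }, { x₂, x₃, x₄, x₅ }, { x₂, x₃, x₄, x₆ }, { x₂, x₃, x₅, x₆ }, { x₂, x₄, x₅, x₆ }, { x₃, x₄, x₅, x₆ }, { x₁, x₂, x₃, x₄, x₅ }, { x₁, x₂, x₃, x₄, x₆ }, { x₁, x₂, x₃, x₅, x₆ }, { x₁, x₂, x₄, x₅, x₆ }, { x₁, x₃, x₄, x₅, x₆ }, { x₂, x₃, x₄, x₅, x₆ }, Ω }

Check:
Take S₀ = ℰ ∪ {∅, Ω} = { ∅, { x₁, x₂, x₄, x₆ }, { x₁, x₃, x₅, x₆ }, { x₂, x₃, x₅, x₆ }, { x₂, x₄, x₅, x₆ }, Ω }.
Step 1 adds 7:
  { x₁, x₃ }  = { x₂, x₄, x₅, x₆ }ᶜ
  { x₁, x₄ }  = { x₂, x₃, x₅, x₆ }ᶜ
  { x₂, x₄ }  = { x₁, x₃, x₅, x₆ }ᶜ
  { x₃, x₅ }  = { x₁, x₂, x₄, x₆ }ᶜ
  { x₁, x₂, x₃, x₅, x₆ }  = { x₁, x₃, x₅, x₆ } ∪ { x₂, x₃, x₅, x₆ }
  { x₁, x₂, x₄, x₅, x₆ }  = { x₂, x₄, x₅, x₆ } ∪ { x₁, x₂, x₄, x₆ }
  { x₂, x₃, x₄, x₅, x₆ }  = { x₂, x₄, x₅, x₆ } ∪ { x₂, x₃, x₅, x₆ }
  (now 13)
Step 2. New:
  { x₁ }  = { x₂, x₃, x₄, x₅, x₆ }ᶜ
  { x₃ }  = { x₁, x₂, x₄, x₅, x₆ }ᶜ
  { x₄ }  = { x₁, x₂, x₃, x₅, x₆ }ᶜ
  { x₁, x₂, x₄ }  = { x₁, x₄ } ∪ { x₂, x₄ }
  { x₁, x₃, x₄ }  = { x₁, x₄ } ∪ { x₁, x₃ }
  { x₁, x₃, x₅ }  = { x₁, x₃ } ∪ { x₃, x₅ }
  { x₁, x₂, x₃, x₄ }  = { x₁, x₃ } ∪ { x₂, x₄ }
  { x₁, x₃, x₄, x₅ }  = { x₁, x₄ } ∪ { x₃, x₅ }
  { x₂, x₃, x₄, x₅ }  = { x₃, x₅ } ∪ { x₂, x₄ }
  { x₁, x₂, x₃, x₄, x₆ }  = { x₁, x₂, x₄, x₆ } ∪ { x₁, x₃ }
  { x₁, x₃, x₄, x₅, x₆ }  = { x₁, x₃, x₅, x₆ } ∪ { x₁, x₄ }
  (now 24)
Step 3: 12 new —
  { x₂ }  = { x₁, x₃, x₄, x₅, x₆ }ᶜ
  { x₅ }  = { x₁, x₂, x₃, x₄, x₆ }ᶜ
  { x₁, x₆ }  = { x₂, x₃, x₄, x₅ }ᶜ
  { x₂, x₆ }  = { x₁, x₃, x₄, x₅ }ᶜ
  { x₃, x₄ }  = { x₃ } ∪ { x₄ }
  { x₅, x₆ }  = { x₁, x₂, x₃, x₄ }ᶜ
  { x₂, x₃, x₄ }  = { x₂, x₄ } ∪ { x₃ }
  { x₂, x₄, x₆ }  = { x₁, x₃, x₅ }ᶜ
  { x₂, x₅, x₆ }  = { x₁, x₃, x₄ }ᶜ
  { x₃, x₄, x₅ }  = { x₃, x₅ } ∪ { x₄ }
  { x₃, x₅, x₆ }  = { x₁, x₂, x₄ }ᶜ
  { x₁, x₂, x₃, x₄, x₅ }  = { x₁, x₃, x₅ } ∪ { x₂, x₄ }
  (now 36)
Step 4. New:
  { x₆ }  = { x₁, x₂, x₃, x₄, x₅ }ᶜ
  { x₁, x₂ }  = { x₁ } ∪ { x₂ }
  { x₁, x₅ }  = { x₁ } ∪ { x₅ }
  { x₂, x₃ }  = { x₂ } ∪ { x₃ }
  { x₂, x₅ }  = { x₂ } ∪ { x₅ }
  { x₄, x₅ }  = { x₅ } ∪ { x₄ }
  { x₁, x₂, x₃ }  = { x₂ } ∪ { x₁, x₃ }
  { x₁, x₂, x₆ }  = { x₃, x₄, x₅ }ᶜ
  { x₁, x₃, x₆ }  = { x₁, x₆ } ∪ { x₃ }
  { x₁, x₄, x₅ }  = { x₅ } ∪ { x₁, x₄ }
  { x₁, x₄, x₆ }  = { x₁, x₆ } ∪ { x₁, x₄ }
  { x₁, x₅, x₆ }  = { x₂, x₃, x₄ }ᶜ
  { x₂, x₃, x₅ }  = { x₂ } ∪ { x₃, x₅ }
  { x₂, x₃, x₆ }  = { x₂, x₆ } ∪ { x₃ }
  { x₂, x₄, x₅ }  = { x₅ } ∪ { x₂, x₄ }
  { x₄, x₅, x₆ }  = { x₅, x₆ } ∪ { x₄ }
  { x₁, x₂, x₃, x₅ }  = { x₁, x₃, x₅ } ∪ { x₂ }
  { x₁, x₂, x₃, x₆ }  = { x₂, x₆ } ∪ { x₁, x₃ }
  { x₁, x₂, x₄, x₅ }  = { x₁, x₂, x₄ } ∪ { x₅ }
  { x₁, x₂, x₅, x₆ }  = { x₃, x₄ }ᶜ
  { x₁, x₃, x₄, x₆ }  = { x₃, x₄ } ∪ { x₁, x₆ }
  { x₁, x₄, x₅, x₆ }  = { x₅, x₆ } ∪ { x₁, x₄ }
  { x₂, x₃, x₄, x₆ }  = { x₂, x₄, x₆ } ∪ { x₃, x₄ }
  { x₃, x₄, x₅, x₆ }  = { x₃, x₄, x₅ } ∪ { x₅, x₆ }
  (now 60)
Step 5: 4 new —
  { x₃, x₆ }  = { x₁, x₂, x₄, x₅ }ᶜ
  { x₄, x₆ }  = { x₁, x₂, x₃, x₅ }ᶜ
  { x₁, x₂, x₅ }  = { x₂, x₅ } ∪ { x₁, x₅ }
  { x₃, x₄, x₆ }  = { x₃, x₄ } ∪ { x₆ }
  (now 64)
Step 6: no new sets; the family is a σ-algebra.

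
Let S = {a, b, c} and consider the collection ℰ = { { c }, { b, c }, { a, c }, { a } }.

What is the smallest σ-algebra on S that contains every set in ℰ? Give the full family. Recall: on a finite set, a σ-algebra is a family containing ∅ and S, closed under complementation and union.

σ(ℰ) (8 sets): { {}, { a }, { b }, { c }, { a, b }, { a, c }, { b, c }, S }

Check:
Initial family (6 sets): { {}, { a }, { c }, { a, c }, { b, c }, S }.
Iteration 1: +2 →
  { b }  = complement { a, c }
  { a, b }  = complement { c }
Iteration 2: no new sets; the family is a σ-algebra.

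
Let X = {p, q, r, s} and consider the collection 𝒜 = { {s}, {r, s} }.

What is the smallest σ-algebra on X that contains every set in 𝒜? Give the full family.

Initial family (4 sets): { {}, {s}, {r, s}, X }.
Pass 1 (2 new):
  {p, q}  = ᶜ of {r, s}
  {p, q, r}  = ᶜ of {s}
  (now 6)
Pass 2. New:
  {p, q, s}  = {p, q} ∪ {s}
  (now 7)
Pass 3 (1 new):
  {r}  = ᶜ of {p, q, s}
  (now 8)
After Pass 4 the family is unchanged; done.

Hence σ(𝒜) has 8 members: { {}, {r}, {s}, {p, q}, {r, s}, {p, q, r}, {p, q, s}, X }.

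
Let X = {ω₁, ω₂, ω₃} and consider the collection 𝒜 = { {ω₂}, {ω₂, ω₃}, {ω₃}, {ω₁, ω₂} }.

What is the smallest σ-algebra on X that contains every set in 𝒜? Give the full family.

σ(𝒜) (8 sets): { {}, {ω₁}, {ω₂}, {ω₃}, {ω₁, ω₂}, {ω₁, ω₃}, {ω₂, ω₃}, X }

Derivation:
Begin from { {}, {ω₂}, {ω₃}, {ω₁, ω₂}, {ω₂, ω₃}, X } (that is, 𝒜 plus ∅ and X).
Iteration 1 (2 new):
  {ω₁}  = ᶜ of {ω₂, ω₃}
  {ω₁, ω₃}  = ᶜ of {ω₂}
  |family| = 8
Iteration 2: already closed under ᶜ and ∪.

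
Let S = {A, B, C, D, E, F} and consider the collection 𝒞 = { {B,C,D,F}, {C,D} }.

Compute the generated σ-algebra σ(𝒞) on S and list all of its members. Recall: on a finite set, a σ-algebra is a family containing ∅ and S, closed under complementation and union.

Answer: σ(𝒞) = { ∅, {A,E}, {B,F}, {C,D}, {A,B,E,F}, {A,C,D,E}, {B,C,D,F}, S }

Derivation:
Initial family (4 sets): { ∅, {C,D}, {B,C,D,F}, S }.
Pass 1: 2 new —
  {A,E}  = S∖{B,C,D,F}
  {A,B,E,F}  = S∖{C,D}
  [6 total]
Pass 2 (1 new):
  {A,C,D,E}  = {C,D} ∪ {A,E}
  [7 total]
Pass 3: 1 new —
  {B,F}  = S∖{A,C,D,E}
  [8 total]
Pass 4: no new sets; the family is a σ-algebra.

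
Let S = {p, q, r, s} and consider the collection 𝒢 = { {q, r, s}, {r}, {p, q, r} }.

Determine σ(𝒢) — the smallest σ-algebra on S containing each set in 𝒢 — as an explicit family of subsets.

Take S₀ = 𝒢 ∪ {∅, S} = { {}, {r}, {p, q, r}, {q, r, s}, S }.
Round 1. New:
  {p}  = {q, r, s}ᶜ
  {s}  = {p, q, r}ᶜ
  {p, q, s}  = {r}ᶜ
  [8 total]
Round 2: +3 →
  {p, r}  = {r} ∪ {p}
  {p, s}  = {s} ∪ {p}
  {r, s}  = {r} ∪ {s}
  [11 total]
Round 3: 4 new —
  {p, q}  = {r, s}ᶜ
  {q, r}  = {p, s}ᶜ
  {q, s}  = {p, r}ᶜ
  {p, r, s}  = {r} ∪ {p, s}
  [15 total]
Round 4: 1 new —
  {q}  = {p, r, s}ᶜ
  [16 total]
Round 5: no new sets; the family is a σ-algebra.

σ(𝒢) = { {}, {p}, {q}, {r}, {s}, {p, q}, {p, r}, {p, s}, {q, r}, {q, s}, {r, s}, {p, q, r}, {p, q, s}, {p, r, s}, {q, r, s}, S }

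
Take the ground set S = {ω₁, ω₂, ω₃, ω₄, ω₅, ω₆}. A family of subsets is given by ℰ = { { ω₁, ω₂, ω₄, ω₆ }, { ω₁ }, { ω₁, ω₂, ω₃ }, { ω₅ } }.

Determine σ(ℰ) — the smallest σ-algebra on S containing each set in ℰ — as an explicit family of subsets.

|σ(ℰ)| = 32.  σ(ℰ) = { {}, { ω₁ }, { ω₂ }, { ω₃ }, { ω₅ }, { ω₁, ω₂ }, { ω₁, ω₃ }, { ω₁, ω₅ }, { ω₂, ω₃ }, { ω₂, ω₅ }, { ω₃, ω₅ }, { ω₄, ω₆ }, { ω₁, ω₂, ω₃ }, { ω₁, ω₂, ω₅ }, { ω₁, ω₃, ω₅ }, { ω₁, ω₄, ω₆ }, { ω₂, ω₃, ω₅ }, { ω₂, ω₄, ω₆ }, { ω₃, ω₄, ω₆ }, { ω₄, ω₅, ω₆ }, { ω₁, ω₂, ω₃, ω₅ }, { ω₁, ω₂, ω₄, ω₆ }, { ω₁, ω₃, ω₄, ω₆ }, { ω₁, ω₄, ω₅, ω₆ }, { ω₂, ω₃, ω₄, ω₆ }, { ω₂, ω₄, ω₅, ω₆ }, { ω₃, ω₄, ω₅, ω₆ }, { ω₁, ω₂, ω₃, ω₄, ω₆ }, { ω₁, ω₂, ω₄, ω₅, ω₆ }, { ω₁, ω₃, ω₄, ω₅, ω₆ }, { ω₂, ω₃, ω₄, ω₅, ω₆ }, S }

Derivation:
Begin from { {}, { ω₁ }, { ω₅ }, { ω₁, ω₂, ω₃ }, { ω₁, ω₂, ω₄, ω₆ }, S } (that is, ℰ plus ∅ and S).
Step 1: 7 new —
  { ω₁, ω₅ }  = { ω₅ } ∪ { ω₁ }
  { ω₃, ω₅ }  = { ω₁, ω₂, ω₄, ω₆ }ᶜ
  { ω₄, ω₅, ω₆ }  = { ω₁, ω₂, ω₃ }ᶜ
  { ω₁, ω₂, ω₃, ω₅ }  = { ω₁, ω₂, ω₃ } ∪ { ω₅ }
  { ω₁, ω₂, ω₃, ω₄, ω₆ }  = { ω₅ }ᶜ
  { ω₁, ω₂, ω₄, ω₅, ω₆ }  = { ω₁, ω₂, ω₄, ω₆ } ∪ { ω₅ }
  { ω₂, ω₃, ω₄, ω₅, ω₆ }  = { ω₁ }ᶜ
Step 2: 6 new —
  { ω₃ }  = { ω₁, ω₂, ω₄, ω₅, ω₆ }ᶜ
  { ω₄, ω₆ }  = { ω₁, ω₂, ω₃, ω₅ }ᶜ
  { ω₁, ω₃, ω₅ }  = { ω₁, ω₅ } ∪ { ω₃, ω₅ }
  { ω₁, ω₄, ω₅, ω₆ }  = { ω₁, ω₅ } ∪ { ω₄, ω₅, ω₆ }
  { ω₂, ω₃, ω₄, ω₆ }  = { ω₁, ω₅ }ᶜ
  { ω₃, ω₄, ω₅, ω₆ }  = { ω₃, ω₅ } ∪ { ω₄, ω₅, ω₆ }
Step 3. New:
  { ω₁, ω₂ }  = { ω₃, ω₄, ω₅, ω₆ }ᶜ
  { ω₁, ω₃ }  = { ω₃ } ∪ { ω₁ }
  { ω₂, ω₃ }  = { ω₁, ω₄, ω₅, ω₆ }ᶜ
  { ω₁, ω₄, ω₆ }  = { ω₄, ω₆ } ∪ { ω₁ }
  { ω₂, ω₄, ω₆ }  = { ω₁, ω₃, ω₅ }ᶜ
  { ω₃, ω₄, ω₆ }  = { ω₄, ω₆ } ∪ { ω₃ }
  { ω₁, ω₃, ω₄, ω₅, ω₆ }  = { ω₁, ω₃, ω₅ } ∪ { ω₁, ω₄, ω₅, ω₆ }
Step 4 (5 new):
  { ω₂ }  = { ω₁, ω₃, ω₄, ω₅, ω₆ }ᶜ
  { ω₁, ω₂, ω₅ }  = { ω₃, ω₄, ω₆ }ᶜ
  { ω₂, ω₃, ω₅ }  = { ω₁, ω₄, ω₆ }ᶜ
  { ω₁, ω₃, ω₄, ω₆ }  = { ω₁, ω₄, ω₆ } ∪ { ω₃ }
  { ω₂, ω₄, ω₅, ω₆ }  = { ω₁, ω₃ }ᶜ
Step 5 adds 1:
  { ω₂, ω₅ }  = { ω₁, ω₃, ω₄, ω₆ }ᶜ
Step 6: stable.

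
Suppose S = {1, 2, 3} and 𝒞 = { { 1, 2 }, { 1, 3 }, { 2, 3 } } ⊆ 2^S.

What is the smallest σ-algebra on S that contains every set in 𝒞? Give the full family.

|σ(𝒞)| = 8.  σ(𝒞) = { {}, { 1 }, { 2 }, { 3 }, { 1, 2 }, { 1, 3 }, { 2, 3 }, S }

Trace:
Begin from { {}, { 1, 2 }, { 1, 3 }, { 2, 3 }, S } (that is, 𝒞 plus ∅ and S).
Step 1: +3 →
  { 1 }  = { 2, 3 }ᶜ
  { 2 }  = { 1, 3 }ᶜ
  { 3 }  = { 1, 2 }ᶜ
  |family| = 8
Step 2: already closed under ᶜ and ∪.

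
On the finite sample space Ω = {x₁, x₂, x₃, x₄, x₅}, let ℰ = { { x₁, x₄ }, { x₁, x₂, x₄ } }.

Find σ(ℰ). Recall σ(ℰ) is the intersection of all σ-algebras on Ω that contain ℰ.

|σ(ℰ)| = 8.  σ(ℰ) = { {  }, { x₂ }, { x₁, x₄ }, { x₃, x₅ }, { x₁, x₂, x₄ }, { x₂, x₃, x₅ }, { x₁, x₃, x₄, x₅ }, Ω }

Derivation:
Begin from { {  }, { x₁, x₄ }, { x₁, x₂, x₄ }, Ω } (that is, ℰ plus ∅ and Ω).
Iteration 1: +2 →
  { x₃, x₅ }  = { x₁, x₂, x₄ }ᶜ
  { x₂, x₃, x₅ }  = { x₁, x₄ }ᶜ
  [6 total]
Iteration 2 adds 1:
  { x₁, x₃, x₄, x₅ }  = { x₁, x₄ } ∪ { x₃, x₅ }
  [7 total]
Iteration 3 (1 new):
  { x₂ }  = { x₁, x₃, x₄, x₅ }ᶜ
  [8 total]
Iteration 4 adds nothing — fixpoint reached.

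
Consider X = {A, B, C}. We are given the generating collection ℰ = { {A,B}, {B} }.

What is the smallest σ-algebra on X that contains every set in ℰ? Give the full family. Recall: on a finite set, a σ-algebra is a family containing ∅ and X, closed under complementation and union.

Seed the family with ℰ together with ∅ and X: { {}, {B}, {A,B}, X }.
Pass 1: 2 new —
  {C}  = X∖{A,B}
  {A,C}  = X∖{B}
Pass 2 adds 1:
  {B,C}  = {C} ∪ {B}
Pass 3 (1 new):
  {A}  = X∖{B,C}
Pass 4 adds nothing — fixpoint reached.

Hence σ(ℰ) has 8 members: { {}, {A}, {B}, {C}, {A,B}, {A,C}, {B,C}, X }.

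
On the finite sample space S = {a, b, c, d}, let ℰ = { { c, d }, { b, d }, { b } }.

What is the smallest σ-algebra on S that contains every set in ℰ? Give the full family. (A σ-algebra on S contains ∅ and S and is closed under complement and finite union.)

Answer: σ(ℰ) = { {  }, { a }, { b }, { c }, { d }, { a, b }, { a, c }, { a, d }, { b, c }, { b, d }, { c, d }, { a, b, c }, { a, b, d }, { a, c, d }, { b, c, d }, S }

Working:
Begin from { {  }, { b }, { b, d }, { c, d }, S } (that is, ℰ plus ∅ and S).
Pass 1: 4 new —
  { a, b }  = { c, d }ᶜ
  { a, c }  = { b, d }ᶜ
  { a, c, d }  = { b }ᶜ
  { b, c, d }  = { c, d } ∪ { b }
  (now 9)
Pass 2 (3 new):
  { a }  = { b, c, d }ᶜ
  { a, b, c }  = { a, b } ∪ { a, c }
  { a, b, d }  = { a, b } ∪ { b, d }
  (now 12)
Pass 3. New:
  { c }  = { a, b, d }ᶜ
  { d }  = { a, b, c }ᶜ
  (now 14)
Pass 4: +2 →
  { a, d }  = { d } ∪ { a }
  { b, c }  = { c } ∪ { b }
  (now 16)
Pass 5: already closed under ᶜ and ∪.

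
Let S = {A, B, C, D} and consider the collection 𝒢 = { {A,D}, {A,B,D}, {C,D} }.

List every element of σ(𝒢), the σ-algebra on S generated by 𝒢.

σ(𝒢) (16 sets): { {}, {A}, {B}, {C}, {D}, {A,B}, {A,C}, {A,D}, {B,C}, {B,D}, {C,D}, {A,B,C}, {A,B,D}, {A,C,D}, {B,C,D}, S }

Check:
Take S₀ = 𝒢 ∪ {∅, S} = { {}, {A,D}, {C,D}, {A,B,D}, S }.
Pass 1 adds 4:
  {C}  = {A,B,D}ᶜ
  {A,B}  = {C,D}ᶜ
  {B,C}  = {A,D}ᶜ
  {A,C,D}  = {C,D} ∪ {A,D}
  [9 total]
Pass 2 (3 new):
  {B}  = {A,C,D}ᶜ
  {A,B,C}  = {A,B} ∪ {C}
  {B,C,D}  = {C,D} ∪ {B,C}
  [12 total]
Pass 3. New:
  {A}  = {B,C,D}ᶜ
  {D}  = {A,B,C}ᶜ
  [14 total]
Pass 4. New:
  {A,C}  = {C} ∪ {A}
  {B,D}  = {D} ∪ {B}
  [16 total]
Pass 5 adds nothing — fixpoint reached.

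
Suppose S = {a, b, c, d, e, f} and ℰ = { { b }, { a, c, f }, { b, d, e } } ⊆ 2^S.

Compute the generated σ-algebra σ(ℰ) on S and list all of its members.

σ(ℰ) = { {}, { b }, { d, e }, { a, c, f }, { b, d, e }, { a, b, c, f }, { a, c, d, e, f }, S }

Check:
Take S₀ = ℰ ∪ {∅, S} = { {}, { b }, { a, c, f }, { b, d, e }, S }.
Iteration 1 adds 2:
  { a, b, c, f }  = { a, c, f } ∪ { b }
  { a, c, d, e, f }  = complement { b }
  (now 7)
Iteration 2. New:
  { d, e }  = complement { a, b, c, f }
  (now 8)
Iteration 3 adds nothing — fixpoint reached.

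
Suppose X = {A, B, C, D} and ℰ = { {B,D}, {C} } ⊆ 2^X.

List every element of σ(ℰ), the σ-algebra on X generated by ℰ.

|σ(ℰ)| = 8.  σ(ℰ) = { {}, {A}, {C}, {A,C}, {B,D}, {A,B,D}, {B,C,D}, X }

Working:
Take S₀ = ℰ ∪ {∅, X} = { {}, {C}, {B,D}, X }.
Step 1 (3 new):
  {A,C}  = {B,D}ᶜ
  {A,B,D}  = {C}ᶜ
  {B,C,D}  = {C} ∪ {B,D}
  — 7 sets.
Step 2 adds 1:
  {A}  = {B,C,D}ᶜ
  — 8 sets.
Step 3: stable.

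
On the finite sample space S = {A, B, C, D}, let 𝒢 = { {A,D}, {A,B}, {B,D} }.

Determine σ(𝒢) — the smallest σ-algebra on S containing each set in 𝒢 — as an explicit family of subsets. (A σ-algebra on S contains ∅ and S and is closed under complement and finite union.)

σ(𝒢) = { {}, {A}, {B}, {C}, {D}, {A,B}, {A,C}, {A,D}, {B,C}, {B,D}, {C,D}, {A,B,C}, {A,B,D}, {A,C,D}, {B,C,D}, S }

Derivation:
Take S₀ = 𝒢 ∪ {∅, S} = { {}, {A,B}, {A,D}, {B,D}, S }.
Iteration 1. New:
  {A,C}  = S∖{B,D}
  {B,C}  = S∖{A,D}
  {C,D}  = S∖{A,B}
  {A,B,D}  = {A,D} ∪ {A,B}
Iteration 2. New:
  {C}  = S∖{A,B,D}
  {A,B,C}  = {A,B} ∪ {B,C}
  {A,C,D}  = {C,D} ∪ {A,D}
  {B,C,D}  = {C,D} ∪ {B,C}
Iteration 3: 3 new —
  {A}  = S∖{B,C,D}
  {B}  = S∖{A,C,D}
  {D}  = S∖{A,B,C}
Iteration 4: stable.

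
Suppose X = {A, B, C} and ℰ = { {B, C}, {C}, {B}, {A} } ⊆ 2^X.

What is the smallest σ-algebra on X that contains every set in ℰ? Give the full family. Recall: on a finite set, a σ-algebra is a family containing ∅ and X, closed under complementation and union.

Initial family (6 sets): { {}, {A}, {B}, {C}, {B, C}, X }.
Round 1: +2 →
  {A, B}  = ᶜ of {C}
  {A, C}  = ᶜ of {B}
Round 2: already closed under ᶜ and ∪.

Hence σ(ℰ) has 8 members: { {}, {A}, {B}, {C}, {A, B}, {A, C}, {B, C}, X }.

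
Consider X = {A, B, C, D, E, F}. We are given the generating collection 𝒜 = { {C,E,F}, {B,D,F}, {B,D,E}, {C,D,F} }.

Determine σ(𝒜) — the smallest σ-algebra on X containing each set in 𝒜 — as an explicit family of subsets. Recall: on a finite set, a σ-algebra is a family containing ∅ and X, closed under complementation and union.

σ(𝒜) = { {}, {A}, {B}, {C}, {D}, {E}, {F}, {A,B}, {A,C}, {A,D}, {A,E}, {A,F}, {B,C}, {B,D}, {B,E}, {B,F}, {C,D}, {C,E}, {C,F}, {D,E}, {D,F}, {E,F}, {A,B,C}, {A,B,D}, {A,B,E}, {A,B,F}, {A,C,D}, {A,C,E}, {A,C,F}, {A,D,E}, {A,D,F}, {A,E,F}, {B,C,D}, {B,C,E}, {B,C,F}, {B,D,E}, {B,D,F}, {B,E,F}, {C,D,E}, {C,D,F}, {C,E,F}, {D,E,F}, {A,B,C,D}, {A,B,C,E}, {A,B,C,F}, {A,B,D,E}, {A,B,D,F}, {A,B,E,F}, {A,C,D,E}, {A,C,D,F}, {A,C,E,F}, {A,D,E,F}, {B,C,D,E}, {B,C,D,F}, {B,C,E,F}, {B,D,E,F}, {C,D,E,F}, {A,B,C,D,E}, {A,B,C,D,F}, {A,B,C,E,F}, {A,B,D,E,F}, {A,C,D,E,F}, {B,C,D,E,F}, X }

Trace:
Start: 𝒜 ∪ {∅, X} = { {}, {B,D,E}, {B,D,F}, {C,D,F}, {C,E,F}, X }.
Round 1: +8 →
  {A,B,D}  = ᶜ of {C,E,F}
  {A,B,E}  = ᶜ of {C,D,F}
  {A,C,E}  = ᶜ of {B,D,F}
  {A,C,F}  = ᶜ of {B,D,E}
  {B,C,D,F}  = {B,D,F} ∪ {C,D,F}
  {B,D,E,F}  = {B,D,F} ∪ {B,D,E}
  {C,D,E,F}  = {C,E,F} ∪ {C,D,F}
  {B,C,D,E,F}  = {B,D,F} ∪ {C,E,F}
Round 2 (14 new):
  {A}  = ᶜ of {B,C,D,E,F}
  {A,B}  = ᶜ of {C,D,E,F}
  {A,C}  = ᶜ of {B,D,E,F}
  {A,E}  = ᶜ of {B,C,D,F}
  {A,B,C,E}  = {A,C,E} ∪ {A,B,E}
  {A,B,D,E}  = {A,B,D} ∪ {A,B,E}
  {A,B,D,F}  = {B,D,F} ∪ {A,B,D}
  {A,C,D,F}  = {A,C,F} ∪ {C,D,F}
  {A,C,E,F}  = {A,C,F} ∪ {A,C,E}
  {A,B,C,D,E}  = {A,C,E} ∪ {A,B,D}
  {A,B,C,D,F}  = {B,D,F} ∪ {A,C,F}
  {A,B,C,E,F}  = {A,C,F} ∪ {A,B,E}
  {A,B,D,E,F}  = {B,D,F} ∪ {A,B,E}
  {A,C,D,E,F}  = {A,C,F} ∪ {C,D,E,F}
Round 3. New:
  {B}  = ᶜ of {A,C,D,E,F}
  {C}  = ᶜ of {A,B,D,E,F}
  {D}  = ᶜ of {A,B,C,E,F}
  {E}  = ᶜ of {A,B,C,D,F}
  {F}  = ᶜ of {A,B,C,D,E}
  {B,D}  = ᶜ of {A,C,E,F}
  {B,E}  = ᶜ of {A,C,D,F}
  {C,E}  = ᶜ of {A,B,D,F}
  {C,F}  = ᶜ of {A,B,D,E}
  {D,F}  = ᶜ of {A,B,C,E}
  {A,B,C}  = {A,C} ∪ {A,B}
  {A,B,C,D}  = {A,C} ∪ {A,B,D}
  {A,B,C,F}  = {A,C,F} ∪ {A,B}
Round 4 (23 new):
  {A,D}  = {D} ∪ {A}
  {A,F}  = {A} ∪ {F}
  {B,C}  = {B} ∪ {C}
  {B,F}  = {B} ∪ {F}
  {C,D}  = {C} ∪ {D}
  {D,E}  = ᶜ of {A,B,C,F}
  {E,F}  = ᶜ of {A,B,C,D}
  {A,B,F}  = {A,B} ∪ {F}
  {A,C,D}  = {A,C} ∪ {D}
  {A,D,E}  = {D} ∪ {A,E}
  {A,D,F}  = {A} ∪ {D,F}
  {A,E,F}  = {A,E} ∪ {F}
  {B,C,D}  = {C} ∪ {B,D}
  {B,C,E}  = {B} ∪ {C,E}
  {B,C,F}  = {B} ∪ {C,F}
  {B,E,F}  = {B,E} ∪ {F}
  {C,D,E}  = {C,E} ∪ {D}
  {D,E,F}  = ᶜ of {A,B,C}
  {A,B,E,F}  = {A,B,E} ∪ {F}
  {A,C,D,E}  = {A,C,E} ∪ {D}
  {A,D,E,F}  = {A,E} ∪ {D,F}
  {B,C,D,E}  = {C,E} ∪ {B,D,E}
  {B,C,E,F}  = {B} ∪ {C,E,F}
Round 5: no new sets; the family is a σ-algebra.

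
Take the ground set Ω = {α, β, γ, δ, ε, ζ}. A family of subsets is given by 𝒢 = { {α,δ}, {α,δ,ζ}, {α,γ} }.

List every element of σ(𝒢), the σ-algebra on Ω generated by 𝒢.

Start: 𝒢 ∪ {∅, Ω} = { {}, {α,γ}, {α,δ}, {α,δ,ζ}, Ω }.
Round 1: +5 →
  {α,γ,δ}  = {α,δ} ∪ {α,γ}
  {β,γ,ε}  = ᶜ of {α,δ,ζ}
  {α,γ,δ,ζ}  = {α,γ} ∪ {α,δ,ζ}
  {β,γ,ε,ζ}  = ᶜ of {α,δ}
  {β,δ,ε,ζ}  = ᶜ of {α,γ}
Round 2 (7 new):
  {β,ε}  = ᶜ of {α,γ,δ,ζ}
  {β,ε,ζ}  = ᶜ of {α,γ,δ}
  {α,β,γ,ε}  = {β,γ,ε} ∪ {α,γ}
  {α,β,γ,δ,ε}  = {α,γ,δ} ∪ {β,γ,ε}
  {α,β,γ,ε,ζ}  = {α,γ} ∪ {β,γ,ε,ζ}
  {α,β,δ,ε,ζ}  = {α,δ,ζ} ∪ {β,δ,ε,ζ}
  {β,γ,δ,ε,ζ}  = {β,δ,ε,ζ} ∪ {β,γ,ε}
Round 3. New:
  {α}  = ᶜ of {β,γ,δ,ε,ζ}
  {γ}  = ᶜ of {α,β,δ,ε,ζ}
  {δ}  = ᶜ of {α,β,γ,ε,ζ}
  {ζ}  = ᶜ of {α,β,γ,δ,ε}
  {δ,ζ}  = ᶜ of {α,β,γ,ε}
  {α,β,δ,ε}  = {β,ε} ∪ {α,δ}
Round 4. New:
  {α,ζ}  = {α} ∪ {ζ}
  {γ,δ}  = {γ} ∪ {δ}
  {γ,ζ}  = ᶜ of {α,β,δ,ε}
  {α,β,ε}  = {β,ε} ∪ {α}
  {α,γ,ζ}  = {ζ} ∪ {α,γ}
  {β,δ,ε}  = {β,ε} ∪ {δ}
  {γ,δ,ζ}  = {γ} ∪ {δ,ζ}
  {α,β,ε,ζ}  = {α} ∪ {β,ε,ζ}
  {β,γ,δ,ε}  = {β,γ,ε} ∪ {δ}
Round 5: no new sets; the family is a σ-algebra.

|σ(𝒢)| = 32.  σ(𝒢) = { {}, {α}, {γ}, {δ}, {ζ}, {α,γ}, {α,δ}, {α,ζ}, {β,ε}, {γ,δ}, {γ,ζ}, {δ,ζ}, {α,β,ε}, {α,γ,δ}, {α,γ,ζ}, {α,δ,ζ}, {β,γ,ε}, {β,δ,ε}, {β,ε,ζ}, {γ,δ,ζ}, {α,β,γ,ε}, {α,β,δ,ε}, {α,β,ε,ζ}, {α,γ,δ,ζ}, {β,γ,δ,ε}, {β,γ,ε,ζ}, {β,δ,ε,ζ}, {α,β,γ,δ,ε}, {α,β,γ,ε,ζ}, {α,β,δ,ε,ζ}, {β,γ,δ,ε,ζ}, Ω }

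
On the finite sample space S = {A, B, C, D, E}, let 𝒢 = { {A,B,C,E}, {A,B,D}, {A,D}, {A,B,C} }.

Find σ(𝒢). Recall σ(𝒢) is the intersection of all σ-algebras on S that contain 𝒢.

|σ(𝒢)| = 32.  σ(𝒢) = { ∅, {A}, {B}, {C}, {D}, {E}, {A,B}, {A,C}, {A,D}, {A,E}, {B,C}, {B,D}, {B,E}, {C,D}, {C,E}, {D,E}, {A,B,C}, {A,B,D}, {A,B,E}, {A,C,D}, {A,C,E}, {A,D,E}, {B,C,D}, {B,C,E}, {B,D,E}, {C,D,E}, {A,B,C,D}, {A,B,C,E}, {A,B,D,E}, {A,C,D,E}, {B,C,D,E}, S }

Working:
Begin from { ∅, {A,D}, {A,B,C}, {A,B,D}, {A,B,C,E}, S } (that is, 𝒢 plus ∅ and S).
Round 1 adds 5:
  {D}  = complement {A,B,C,E}
  {C,E}  = complement {A,B,D}
  {D,E}  = complement {A,B,C}
  {B,C,E}  = complement {A,D}
  {A,B,C,D}  = {A,D} ∪ {A,B,C}
Round 2 adds 6:
  {E}  = complement {A,B,C,D}
  {A,D,E}  = {D,E} ∪ {A,D}
  {C,D,E}  = {D,E} ∪ {C,E}
  {A,B,D,E}  = {A,B,D} ∪ {D,E}
  {A,C,D,E}  = {A,D} ∪ {C,E}
  {B,C,D,E}  = {D,E} ∪ {B,C,E}
Round 3 (5 new):
  {A}  = complement {B,C,D,E}
  {B}  = complement {A,C,D,E}
  {C}  = complement {A,B,D,E}
  {A,B}  = complement {C,D,E}
  {B,C}  = complement {A,D,E}
Round 4: 10 new —
  {A,C}  = {C} ∪ {A}
  {A,E}  = {E} ∪ {A}
  {B,D}  = {B} ∪ {D}
  {B,E}  = {B} ∪ {E}
  {C,D}  = {C} ∪ {D}
  {A,B,E}  = {A,B} ∪ {E}
  {A,C,D}  = {C} ∪ {A,D}
  {A,C,E}  = {C,E} ∪ {A}
  {B,C,D}  = {B,C} ∪ {D}
  {B,D,E}  = {B} ∪ {D,E}
Round 5: no new sets; the family is a σ-algebra.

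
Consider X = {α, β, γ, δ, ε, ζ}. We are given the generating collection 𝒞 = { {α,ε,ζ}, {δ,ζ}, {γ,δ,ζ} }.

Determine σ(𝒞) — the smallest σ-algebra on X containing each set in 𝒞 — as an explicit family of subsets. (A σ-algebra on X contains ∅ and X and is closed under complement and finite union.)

Seed the family with 𝒞 together with ∅ and X: { {}, {δ,ζ}, {α,ε,ζ}, {γ,δ,ζ}, X }.
Pass 1: 5 new —
  {α,β,ε}  = complement {γ,δ,ζ}
  {β,γ,δ}  = complement {α,ε,ζ}
  {α,β,γ,ε}  = complement {δ,ζ}
  {α,δ,ε,ζ}  = {α,ε,ζ} ∪ {δ,ζ}
  {α,γ,δ,ε,ζ}  = {α,ε,ζ} ∪ {γ,δ,ζ}
  |family| = 10
Pass 2: 7 new —
  {β}  = complement {α,γ,δ,ε,ζ}
  {β,γ}  = complement {α,δ,ε,ζ}
  {α,β,ε,ζ}  = {α,β,ε} ∪ {α,ε,ζ}
  {β,γ,δ,ζ}  = {β,γ,δ} ∪ {γ,δ,ζ}
  {α,β,γ,δ,ε}  = {β,γ,δ} ∪ {α,β,ε}
  {α,β,γ,ε,ζ}  = {α,ε,ζ} ∪ {α,β,γ,ε}
  {α,β,δ,ε,ζ}  = {α,δ,ε,ζ} ∪ {α,β,ε}
  |family| = 17
Pass 3 adds 6:
  {γ}  = complement {α,β,δ,ε,ζ}
  {δ}  = complement {α,β,γ,ε,ζ}
  {ζ}  = complement {α,β,γ,δ,ε}
  {α,ε}  = complement {β,γ,δ,ζ}
  {γ,δ}  = complement {α,β,ε,ζ}
  {β,δ,ζ}  = {β} ∪ {δ,ζ}
  |family| = 23
Pass 4. New:
  {β,δ}  = {β} ∪ {δ}
  {β,ζ}  = {β} ∪ {ζ}
  {γ,ζ}  = {ζ} ∪ {γ}
  {α,γ,ε}  = complement {β,δ,ζ}
  {α,δ,ε}  = {α,ε} ∪ {δ}
  {β,γ,ζ}  = {ζ} ∪ {β,γ}
  {α,β,δ,ε}  = {α,β,ε} ∪ {δ}
  {α,γ,δ,ε}  = {γ,δ} ∪ {α,ε}
  {α,γ,ε,ζ}  = {γ} ∪ {α,ε,ζ}
  |family| = 32
Pass 5: already closed under ᶜ and ∪.

Hence σ(𝒞) has 32 members: { {}, {β}, {γ}, {δ}, {ζ}, {α,ε}, {β,γ}, {β,δ}, {β,ζ}, {γ,δ}, {γ,ζ}, {δ,ζ}, {α,β,ε}, {α,γ,ε}, {α,δ,ε}, {α,ε,ζ}, {β,γ,δ}, {β,γ,ζ}, {β,δ,ζ}, {γ,δ,ζ}, {α,β,γ,ε}, {α,β,δ,ε}, {α,β,ε,ζ}, {α,γ,δ,ε}, {α,γ,ε,ζ}, {α,δ,ε,ζ}, {β,γ,δ,ζ}, {α,β,γ,δ,ε}, {α,β,γ,ε,ζ}, {α,β,δ,ε,ζ}, {α,γ,δ,ε,ζ}, X }.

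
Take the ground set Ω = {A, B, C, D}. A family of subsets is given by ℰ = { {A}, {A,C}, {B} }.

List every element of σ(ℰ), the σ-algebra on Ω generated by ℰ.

Begin from { {}, {A}, {B}, {A,C}, Ω } (that is, ℰ plus ∅ and Ω).
Round 1: 5 new —
  {A,B}  = {B} ∪ {A}
  {B,D}  = complement {A,C}
  {A,B,C}  = {A,C} ∪ {B}
  {A,C,D}  = complement {B}
  {B,C,D}  = complement {A}
Round 2: 3 new —
  {D}  = complement {A,B,C}
  {C,D}  = complement {A,B}
  {A,B,D}  = {A,B} ∪ {B,D}
Round 3: +2 →
  {C}  = complement {A,B,D}
  {A,D}  = {D} ∪ {A}
Round 4. New:
  {B,C}  = complement {A,D}
Round 5: already closed under ᶜ and ∪.

Hence σ(ℰ) has 16 members: { {}, {A}, {B}, {C}, {D}, {A,B}, {A,C}, {A,D}, {B,C}, {B,D}, {C,D}, {A,B,C}, {A,B,D}, {A,C,D}, {B,C,D}, Ω }.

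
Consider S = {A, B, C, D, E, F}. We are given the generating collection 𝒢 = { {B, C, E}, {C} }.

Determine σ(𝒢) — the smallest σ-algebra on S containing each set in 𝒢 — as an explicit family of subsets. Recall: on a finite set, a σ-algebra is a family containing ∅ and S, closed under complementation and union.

Answer: σ(𝒢) = { ∅, {C}, {B, E}, {A, D, F}, {B, C, E}, {A, C, D, F}, {A, B, D, E, F}, S }

Working:
Start: 𝒢 ∪ {∅, S} = { ∅, {C}, {B, C, E}, S }.
Pass 1. New:
  {A, D, F}  = complement {B, C, E}
  {A, B, D, E, F}  = complement {C}
Pass 2. New:
  {A, C, D, F}  = {C} ∪ {A, D, F}
Pass 3 (1 new):
  {B, E}  = complement {A, C, D, F}
Pass 4: closed — nothing new.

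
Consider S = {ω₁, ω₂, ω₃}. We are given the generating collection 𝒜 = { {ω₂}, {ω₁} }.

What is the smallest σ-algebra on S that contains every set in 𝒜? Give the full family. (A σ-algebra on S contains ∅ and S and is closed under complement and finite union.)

Initial family (4 sets): { {}, {ω₁}, {ω₂}, S }.
Iteration 1 (3 new):
  {ω₁,ω₂}  = {ω₂} ∪ {ω₁}
  {ω₁,ω₃}  = S∖{ω₂}
  {ω₂,ω₃}  = S∖{ω₁}
  (now 7)
Iteration 2 (1 new):
  {ω₃}  = S∖{ω₁,ω₂}
  (now 8)
Iteration 3: already closed under ᶜ and ∪.

|σ(𝒜)| = 8.  σ(𝒜) = { {}, {ω₁}, {ω₂}, {ω₃}, {ω₁,ω₂}, {ω₁,ω₃}, {ω₂,ω₃}, S }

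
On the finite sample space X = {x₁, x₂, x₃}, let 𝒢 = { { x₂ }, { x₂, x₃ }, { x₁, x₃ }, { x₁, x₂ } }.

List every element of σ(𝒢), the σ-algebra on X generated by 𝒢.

Start: 𝒢 ∪ {∅, X} = { {}, { x₂ }, { x₁, x₂ }, { x₁, x₃ }, { x₂, x₃ }, X }.
Round 1 (2 new):
  { x₁ }  = { x₂, x₃ }ᶜ
  { x₃ }  = { x₁, x₂ }ᶜ
  |family| = 8
After Round 2 the family is unchanged; done.

σ(𝒢) = { {}, { x₁ }, { x₂ }, { x₃ }, { x₁, x₂ }, { x₁, x₃ }, { x₂, x₃ }, X }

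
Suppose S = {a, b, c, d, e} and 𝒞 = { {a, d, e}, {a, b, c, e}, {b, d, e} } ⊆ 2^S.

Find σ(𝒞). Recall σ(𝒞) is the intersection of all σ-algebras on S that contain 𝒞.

Begin from { ∅, {a, d, e}, {b, d, e}, {a, b, c, e}, S } (that is, 𝒞 plus ∅ and S).
Iteration 1: 4 new —
  {d}  = ᶜ of {a, b, c, e}
  {a, c}  = ᶜ of {b, d, e}
  {b, c}  = ᶜ of {a, d, e}
  {a, b, d, e}  = {a, d, e} ∪ {b, d, e}
Iteration 2 (6 new):
  {c}  = ᶜ of {a, b, d, e}
  {a, b, c}  = {b, c} ∪ {a, c}
  {a, c, d}  = {a, c} ∪ {d}
  {b, c, d}  = {b, c} ∪ {d}
  {a, c, d, e}  = {a, d, e} ∪ {a, c}
  {b, c, d, e}  = {b, c} ∪ {b, d, e}
Iteration 3 adds 7:
  {a}  = ᶜ of {b, c, d, e}
  {b}  = ᶜ of {a, c, d, e}
  {a, e}  = ᶜ of {b, c, d}
  {b, e}  = ᶜ of {a, c, d}
  {c, d}  = {c} ∪ {d}
  {d, e}  = ᶜ of {a, b, c}
  {a, b, c, d}  = {a, c, d} ∪ {b, c}
Iteration 4: 8 new —
  {e}  = ᶜ of {a, b, c, d}
  {a, b}  = {b} ∪ {a}
  {a, d}  = {d} ∪ {a}
  {b, d}  = {b} ∪ {d}
  {a, b, e}  = ᶜ of {c, d}
  {a, c, e}  = {a, c} ∪ {a, e}
  {b, c, e}  = {b, e} ∪ {c}
  {c, d, e}  = {c, d} ∪ {d, e}
Iteration 5: +2 →
  {c, e}  = {e} ∪ {c}
  {a, b, d}  = {a, b} ∪ {a, d}
After Iteration 6 the family is unchanged; done.

Therefore σ(𝒞) = { ∅, {a}, {b}, {c}, {d}, {e}, {a, b}, {a, c}, {a, d}, {a, e}, {b, c}, {b, d}, {b, e}, {c, d}, {c, e}, {d, e}, {a, b, c}, {a, b, d}, {a, b, e}, {a, c, d}, {a, c, e}, {a, d, e}, {b, c, d}, {b, c, e}, {b, d, e}, {c, d, e}, {a, b, c, d}, {a, b, c, e}, {a, b, d, e}, {a, c, d, e}, {b, c, d, e}, S } (|σ(𝒞)| = 32).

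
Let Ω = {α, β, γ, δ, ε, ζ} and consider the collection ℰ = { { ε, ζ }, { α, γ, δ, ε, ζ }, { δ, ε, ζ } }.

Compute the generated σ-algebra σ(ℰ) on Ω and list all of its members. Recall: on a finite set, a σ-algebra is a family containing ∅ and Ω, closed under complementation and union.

Begin from { ∅, { ε, ζ }, { δ, ε, ζ }, { α, γ, δ, ε, ζ }, Ω } (that is, ℰ plus ∅ and Ω).
Iteration 1. New:
  { β }  = ᶜ of { α, γ, δ, ε, ζ }
  { α, β, γ }  = ᶜ of { δ, ε, ζ }
  { α, β, γ, δ }  = ᶜ of { ε, ζ }
Iteration 2: +3 →
  { β, ε, ζ }  = { β } ∪ { ε, ζ }
  { β, δ, ε, ζ }  = { β } ∪ { δ, ε, ζ }
  { α, β, γ, ε, ζ }  = { α, β, γ } ∪ { ε, ζ }
Iteration 3: +3 →
  { δ }  = ᶜ of { α, β, γ, ε, ζ }
  { α, γ }  = ᶜ of { β, δ, ε, ζ }
  { α, γ, δ }  = ᶜ of { β, ε, ζ }
Iteration 4 (2 new):
  { β, δ }  = { δ } ∪ { β }
  { α, γ, ε, ζ }  = { ε, ζ } ∪ { α, γ }
Iteration 5: stable.

Therefore σ(ℰ) = { ∅, { β }, { δ }, { α, γ }, { β, δ }, { ε, ζ }, { α, β, γ }, { α, γ, δ }, { β, ε, ζ }, { δ, ε, ζ }, { α, β, γ, δ }, { α, γ, ε, ζ }, { β, δ, ε, ζ }, { α, β, γ, ε, ζ }, { α, γ, δ, ε, ζ }, Ω } (|σ(ℰ)| = 16).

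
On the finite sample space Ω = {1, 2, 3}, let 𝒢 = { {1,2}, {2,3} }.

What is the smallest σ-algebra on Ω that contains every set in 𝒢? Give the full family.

Start: 𝒢 ∪ {∅, Ω} = { {}, {1,2}, {2,3}, Ω }.
Round 1. New:
  {1}  = ᶜ of {2,3}
  {3}  = ᶜ of {1,2}
  [6 total]
Round 2 (1 new):
  {1,3}  = {3} ∪ {1}
  [7 total]
Round 3 adds 1:
  {2}  = ᶜ of {1,3}
  [8 total]
Round 4 adds nothing — fixpoint reached.

Therefore σ(𝒢) = { {}, {1}, {2}, {3}, {1,2}, {1,3}, {2,3}, Ω } (|σ(𝒢)| = 8).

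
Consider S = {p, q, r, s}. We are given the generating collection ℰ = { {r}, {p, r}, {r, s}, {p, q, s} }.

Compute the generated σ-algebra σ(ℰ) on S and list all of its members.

Initial family (6 sets): { ∅, {r}, {p, r}, {r, s}, {p, q, s}, S }.
Step 1 adds 3:
  {p, q}  = complement {r, s}
  {q, s}  = complement {p, r}
  {p, r, s}  = {r, s} ∪ {p, r}
  [9 total]
Step 2: 3 new —
  {q}  = complement {p, r, s}
  {p, q, r}  = {p, q} ∪ {r}
  {q, r, s}  = {r, s} ∪ {q, s}
  [12 total]
Step 3. New:
  {p}  = complement {q, r, s}
  {s}  = complement {p, q, r}
  {q, r}  = {r} ∪ {q}
  [15 total]
Step 4 (1 new):
  {p, s}  = complement {q, r}
  [16 total]
After Step 5 the family is unchanged; done.

Hence σ(ℰ) has 16 members: { ∅, {p}, {q}, {r}, {s}, {p, q}, {p, r}, {p, s}, {q, r}, {q, s}, {r, s}, {p, q, r}, {p, q, s}, {p, r, s}, {q, r, s}, S }.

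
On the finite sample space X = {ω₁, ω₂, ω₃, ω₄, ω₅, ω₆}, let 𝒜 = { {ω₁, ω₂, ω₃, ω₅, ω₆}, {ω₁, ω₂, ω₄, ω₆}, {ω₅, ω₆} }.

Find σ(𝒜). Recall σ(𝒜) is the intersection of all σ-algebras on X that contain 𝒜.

|σ(𝒜)| = 32.  σ(𝒜) = { ∅, {ω₃}, {ω₄}, {ω₅}, {ω₆}, {ω₁, ω₂}, {ω₃, ω₄}, {ω₃, ω₅}, {ω₃, ω₆}, {ω₄, ω₅}, {ω₄, ω₆}, {ω₅, ω₆}, {ω₁, ω₂, ω₃}, {ω₁, ω₂, ω₄}, {ω₁, ω₂, ω₅}, {ω₁, ω₂, ω₆}, {ω₃, ω₄, ω₅}, {ω₃, ω₄, ω₆}, {ω₃, ω₅, ω₆}, {ω₄, ω₅, ω₆}, {ω₁, ω₂, ω₃, ω₄}, {ω₁, ω₂, ω₃, ω₅}, {ω₁, ω₂, ω₃, ω₆}, {ω₁, ω₂, ω₄, ω₅}, {ω₁, ω₂, ω₄, ω₆}, {ω₁, ω₂, ω₅, ω₆}, {ω₃, ω₄, ω₅, ω₆}, {ω₁, ω₂, ω₃, ω₄, ω₅}, {ω₁, ω₂, ω₃, ω₄, ω₆}, {ω₁, ω₂, ω₃, ω₅, ω₆}, {ω₁, ω₂, ω₄, ω₅, ω₆}, X }

Trace:
Start: 𝒜 ∪ {∅, X} = { ∅, {ω₅, ω₆}, {ω₁, ω₂, ω₄, ω₆}, {ω₁, ω₂, ω₃, ω₅, ω₆}, X }.
Step 1: 4 new —
  {ω₄}  = complement {ω₁, ω₂, ω₃, ω₅, ω₆}
  {ω₃, ω₅}  = complement {ω₁, ω₂, ω₄, ω₆}
  {ω₁, ω₂, ω₃, ω₄}  = complement {ω₅, ω₆}
  {ω₁, ω₂, ω₄, ω₅, ω₆}  = {ω₁, ω₂, ω₄, ω₆} ∪ {ω₅, ω₆}
  (now 9)
Step 2: +6 →
  {ω₃}  = complement {ω₁, ω₂, ω₄, ω₅, ω₆}
  {ω₃, ω₄, ω₅}  = {ω₄} ∪ {ω₃, ω₅}
  {ω₃, ω₅, ω₆}  = {ω₅, ω₆} ∪ {ω₃, ω₅}
  {ω₄, ω₅, ω₆}  = {ω₅, ω₆} ∪ {ω₄}
  {ω₁, ω₂, ω₃, ω₄, ω₅}  = {ω₃, ω₅} ∪ {ω₁, ω₂, ω₃, ω₄}
  {ω₁, ω₂, ω₃, ω₄, ω₆}  = {ω₁, ω₂, ω₄, ω₆} ∪ {ω₁, ω₂, ω₃, ω₄}
  (now 15)
Step 3. New:
  {ω₅}  = complement {ω₁, ω₂, ω₃, ω₄, ω₆}
  {ω₆}  = complement {ω₁, ω₂, ω₃, ω₄, ω₅}
  {ω₃, ω₄}  = {ω₃} ∪ {ω₄}
  {ω₁, ω₂, ω₃}  = complement {ω₄, ω₅, ω₆}
  {ω₁, ω₂, ω₄}  = complement {ω₃, ω₅, ω₆}
  {ω₁, ω₂, ω₆}  = complement {ω₃, ω₄, ω₅}
  {ω₃, ω₄, ω₅, ω₆}  = {ω₃} ∪ {ω₄, ω₅, ω₆}
  (now 22)
Step 4 (9 new):
  {ω₁, ω₂}  = complement {ω₃, ω₄, ω₅, ω₆}
  {ω₃, ω₆}  = {ω₆} ∪ {ω₃}
  {ω₄, ω₅}  = {ω₅} ∪ {ω₄}
  {ω₄, ω₆}  = {ω₆} ∪ {ω₄}
  {ω₃, ω₄, ω₆}  = {ω₃, ω₄} ∪ {ω₆}
  {ω₁, ω₂, ω₃, ω₅}  = {ω₃, ω₅} ∪ {ω₁, ω₂, ω₃}
  {ω₁, ω₂, ω₃, ω₆}  = {ω₁, ω₂, ω₃} ∪ {ω₆}
  {ω₁, ω₂, ω₄, ω₅}  = {ω₁, ω₂, ω₄} ∪ {ω₅}
  {ω₁, ω₂, ω₅, ω₆}  = complement {ω₃, ω₄}
  (now 31)
Step 5 adds 1:
  {ω₁, ω₂, ω₅}  = complement {ω₃, ω₄, ω₆}
  (now 32)
Step 6: already closed under ᶜ and ∪.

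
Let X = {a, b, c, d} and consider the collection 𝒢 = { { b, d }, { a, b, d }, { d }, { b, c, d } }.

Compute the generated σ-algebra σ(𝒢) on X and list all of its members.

Start: 𝒢 ∪ {∅, X} = { {}, { d }, { b, d }, { a, b, d }, { b, c, d }, X }.
Round 1. New:
  { a }  = { b, c, d }ᶜ
  { c }  = { a, b, d }ᶜ
  { a, c }  = { b, d }ᶜ
  { a, b, c }  = { d }ᶜ
Round 2 (3 new):
  { a, d }  = { d } ∪ { a }
  { c, d }  = { c } ∪ { d }
  { a, c, d }  = { a, c } ∪ { d }
Round 3 (3 new):
  { b }  = { a, c, d }ᶜ
  { a, b }  = { c, d }ᶜ
  { b, c }  = { a, d }ᶜ
Round 4: closed — nothing new.

|σ(𝒢)| = 16.  σ(𝒢) = { {}, { a }, { b }, { c }, { d }, { a, b }, { a, c }, { a, d }, { b, c }, { b, d }, { c, d }, { a, b, c }, { a, b, d }, { a, c, d }, { b, c, d }, X }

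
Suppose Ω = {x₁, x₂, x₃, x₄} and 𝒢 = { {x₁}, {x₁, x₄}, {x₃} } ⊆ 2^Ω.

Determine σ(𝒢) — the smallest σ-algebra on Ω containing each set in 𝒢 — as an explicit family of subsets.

σ(𝒢) (16 sets): { {}, {x₁}, {x₂}, {x₃}, {x₄}, {x₁, x₂}, {x₁, x₃}, {x₁, x₄}, {x₂, x₃}, {x₂, x₄}, {x₃, x₄}, {x₁, x₂, x₃}, {x₁, x₂, x₄}, {x₁, x₃, x₄}, {x₂, x₃, x₄}, Ω }

Working:
Start: 𝒢 ∪ {∅, Ω} = { {}, {x₁}, {x₃}, {x₁, x₄}, Ω }.
Pass 1. New:
  {x₁, x₃}  = {x₃} ∪ {x₁}
  {x₂, x₃}  = ᶜ of {x₁, x₄}
  {x₁, x₂, x₄}  = ᶜ of {x₃}
  {x₁, x₃, x₄}  = {x₃} ∪ {x₁, x₄}
  {x₂, x₃, x₄}  = ᶜ of {x₁}
  (now 10)
Pass 2: 3 new —
  {x₂}  = ᶜ of {x₁, x₃, x₄}
  {x₂, x₄}  = ᶜ of {x₁, x₃}
  {x₁, x₂, x₃}  = {x₂, x₃} ∪ {x₁, x₃}
  (now 13)
Pass 3: +2 →
  {x₄}  = ᶜ of {x₁, x₂, x₃}
  {x₁, x₂}  = {x₂} ∪ {x₁}
  (now 15)
Pass 4. New:
  {x₃, x₄}  = ᶜ of {x₁, x₂}
  (now 16)
Pass 5: already closed under ᶜ and ∪.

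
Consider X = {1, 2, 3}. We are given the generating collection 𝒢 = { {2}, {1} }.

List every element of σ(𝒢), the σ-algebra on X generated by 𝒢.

Begin from { {}, {1}, {2}, X } (that is, 𝒢 plus ∅ and X).
Step 1: 3 new —
  {1, 2}  = {2} ∪ {1}
  {1, 3}  = X∖{2}
  {2, 3}  = X∖{1}
  (now 7)
Step 2 adds 1:
  {3}  = X∖{1, 2}
  (now 8)
After Step 3 the family is unchanged; done.

Hence σ(𝒢) has 8 members: { {}, {1}, {2}, {3}, {1, 2}, {1, 3}, {2, 3}, X }.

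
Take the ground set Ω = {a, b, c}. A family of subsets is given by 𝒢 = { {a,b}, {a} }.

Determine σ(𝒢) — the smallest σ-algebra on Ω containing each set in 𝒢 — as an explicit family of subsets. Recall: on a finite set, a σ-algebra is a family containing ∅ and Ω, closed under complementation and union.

|σ(𝒢)| = 8.  σ(𝒢) = { ∅, {a}, {b}, {c}, {a,b}, {a,c}, {b,c}, Ω }

Check:
Take S₀ = 𝒢 ∪ {∅, Ω} = { ∅, {a}, {a,b}, Ω }.
Round 1 adds 2:
  {c}  = {a,b}ᶜ
  {b,c}  = {a}ᶜ
  [6 total]
Round 2. New:
  {a,c}  = {c} ∪ {a}
  [7 total]
Round 3: 1 new —
  {b}  = {a,c}ᶜ
  [8 total]
Round 4 adds nothing — fixpoint reached.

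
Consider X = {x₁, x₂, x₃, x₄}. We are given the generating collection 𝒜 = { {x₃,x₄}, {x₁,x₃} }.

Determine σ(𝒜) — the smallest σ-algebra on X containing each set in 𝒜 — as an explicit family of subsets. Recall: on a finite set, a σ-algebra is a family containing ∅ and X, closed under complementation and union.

σ(𝒜) (16 sets): { ∅, {x₁}, {x₂}, {x₃}, {x₄}, {x₁,x₂}, {x₁,x₃}, {x₁,x₄}, {x₂,x₃}, {x₂,x₄}, {x₃,x₄}, {x₁,x₂,x₃}, {x₁,x₂,x₄}, {x₁,x₃,x₄}, {x₂,x₃,x₄}, X }

Derivation:
Begin from { ∅, {x₁,x₃}, {x₃,x₄}, X } (that is, 𝒜 plus ∅ and X).
Iteration 1: 3 new —
  {x₁,x₂}  = ᶜ of {x₃,x₄}
  {x₂,x₄}  = ᶜ of {x₁,x₃}
  {x₁,x₃,x₄}  = {x₁,x₃} ∪ {x₃,x₄}
  (now 7)
Iteration 2 (4 new):
  {x₂}  = ᶜ of {x₁,x₃,x₄}
  {x₁,x₂,x₃}  = {x₁,x₂} ∪ {x₁,x₃}
  {x₁,x₂,x₄}  = {x₁,x₂} ∪ {x₂,x₄}
  {x₂,x₃,x₄}  = {x₃,x₄} ∪ {x₂,x₄}
  (now 11)
Iteration 3. New:
  {x₁}  = ᶜ of {x₂,x₃,x₄}
  {x₃}  = ᶜ of {x₁,x₂,x₄}
  {x₄}  = ᶜ of {x₁,x₂,x₃}
  (now 14)
Iteration 4. New:
  {x₁,x₄}  = {x₄} ∪ {x₁}
  {x₂,x₃}  = {x₃} ∪ {x₂}
  (now 16)
After Iteration 5 the family is unchanged; done.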